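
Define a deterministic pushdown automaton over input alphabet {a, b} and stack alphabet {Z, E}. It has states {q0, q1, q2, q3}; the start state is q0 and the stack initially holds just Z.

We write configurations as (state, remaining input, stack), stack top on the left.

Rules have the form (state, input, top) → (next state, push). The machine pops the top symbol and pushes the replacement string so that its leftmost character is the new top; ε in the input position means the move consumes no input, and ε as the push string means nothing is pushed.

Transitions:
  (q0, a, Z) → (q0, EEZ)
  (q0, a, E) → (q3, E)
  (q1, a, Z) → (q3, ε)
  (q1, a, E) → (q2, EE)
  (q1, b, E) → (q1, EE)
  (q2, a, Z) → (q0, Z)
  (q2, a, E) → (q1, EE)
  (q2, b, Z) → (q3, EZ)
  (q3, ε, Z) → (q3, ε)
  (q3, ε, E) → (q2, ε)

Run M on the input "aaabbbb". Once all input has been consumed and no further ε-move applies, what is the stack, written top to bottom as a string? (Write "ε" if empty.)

(q0, aaabbbb, Z)
  read a, top Z: go to q0, push EEZ → (q0, aabbbb, EEZ)
  read a, top E: go to q3, push E → (q3, abbbb, EEZ)
  ε-move, top E: go to q2, push ε → (q2, abbbb, EZ)
  read a, top E: go to q1, push EE → (q1, bbbb, EEZ)
  read b, top E: go to q1, push EE → (q1, bbb, EEEZ)
  read b, top E: go to q1, push EE → (q1, bb, EEEEZ)
  read b, top E: go to q1, push EE → (q1, b, EEEEEZ)
  read b, top E: go to q1, push EE → (q1, ε, EEEEEEZ)
All input consumed in state q1 with stack EEEEEEZ.

EEEEEEZ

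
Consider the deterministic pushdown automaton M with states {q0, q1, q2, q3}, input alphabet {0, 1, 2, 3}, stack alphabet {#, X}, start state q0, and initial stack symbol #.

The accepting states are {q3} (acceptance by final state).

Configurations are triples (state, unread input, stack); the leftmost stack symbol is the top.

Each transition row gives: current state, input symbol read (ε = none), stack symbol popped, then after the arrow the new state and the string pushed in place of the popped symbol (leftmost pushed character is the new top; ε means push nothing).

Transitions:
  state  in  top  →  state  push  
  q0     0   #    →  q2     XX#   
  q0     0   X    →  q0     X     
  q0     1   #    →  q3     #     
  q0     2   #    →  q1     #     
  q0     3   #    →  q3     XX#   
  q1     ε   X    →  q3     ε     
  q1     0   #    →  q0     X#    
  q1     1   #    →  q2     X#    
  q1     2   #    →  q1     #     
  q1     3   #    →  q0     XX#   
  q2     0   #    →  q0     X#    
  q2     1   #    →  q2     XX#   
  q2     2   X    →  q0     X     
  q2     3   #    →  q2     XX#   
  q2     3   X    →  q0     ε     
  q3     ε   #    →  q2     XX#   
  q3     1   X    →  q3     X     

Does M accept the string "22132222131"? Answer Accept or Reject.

Accept

(q0, 22132222131, #) ⊢ (q1, 2132222131, #) ⊢ (q1, 132222131, #) ⊢ (q2, 32222131, X#) ⊢ (q0, 2222131, #) ⊢ (q1, 222131, #) ⊢ (q1, 22131, #) ⊢ (q1, 2131, #) ⊢ (q1, 131, #) ⊢ (q2, 31, X#) ⊢ (q0, 1, #) ⊢ (q3, ε, #)
All input consumed; state q3 ∈ F.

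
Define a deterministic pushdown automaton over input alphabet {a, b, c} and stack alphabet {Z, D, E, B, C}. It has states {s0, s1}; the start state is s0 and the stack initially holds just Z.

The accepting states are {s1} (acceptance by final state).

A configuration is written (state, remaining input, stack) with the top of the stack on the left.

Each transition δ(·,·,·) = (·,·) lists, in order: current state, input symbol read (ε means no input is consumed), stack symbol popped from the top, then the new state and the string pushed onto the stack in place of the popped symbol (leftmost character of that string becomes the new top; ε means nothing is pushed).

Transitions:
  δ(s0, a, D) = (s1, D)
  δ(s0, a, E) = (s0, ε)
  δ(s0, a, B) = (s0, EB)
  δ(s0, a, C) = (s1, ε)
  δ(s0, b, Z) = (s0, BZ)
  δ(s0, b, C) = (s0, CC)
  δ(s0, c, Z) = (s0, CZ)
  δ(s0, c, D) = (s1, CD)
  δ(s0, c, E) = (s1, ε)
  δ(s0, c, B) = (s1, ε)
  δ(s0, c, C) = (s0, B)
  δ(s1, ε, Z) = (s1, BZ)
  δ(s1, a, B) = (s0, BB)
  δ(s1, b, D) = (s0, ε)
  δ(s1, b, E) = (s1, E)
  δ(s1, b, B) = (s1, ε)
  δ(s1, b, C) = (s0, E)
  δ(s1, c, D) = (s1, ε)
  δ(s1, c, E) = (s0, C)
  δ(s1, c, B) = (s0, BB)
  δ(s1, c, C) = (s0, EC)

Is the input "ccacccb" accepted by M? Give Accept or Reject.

Accept

(s0, ccacccb, Z)
  read c, top Z: go to s0, push CZ → (s0, cacccb, CZ)
  read c, top C: go to s0, push B → (s0, acccb, BZ)
  read a, top B: go to s0, push EB → (s0, cccb, EBZ)
  read c, top E: go to s1, push ε → (s1, ccb, BZ)
  read c, top B: go to s0, push BB → (s0, cb, BBZ)
  read c, top B: go to s1, push ε → (s1, b, BZ)
  read b, top B: go to s1, push ε → (s1, ε, Z)
All input consumed; state s1 ∈ F.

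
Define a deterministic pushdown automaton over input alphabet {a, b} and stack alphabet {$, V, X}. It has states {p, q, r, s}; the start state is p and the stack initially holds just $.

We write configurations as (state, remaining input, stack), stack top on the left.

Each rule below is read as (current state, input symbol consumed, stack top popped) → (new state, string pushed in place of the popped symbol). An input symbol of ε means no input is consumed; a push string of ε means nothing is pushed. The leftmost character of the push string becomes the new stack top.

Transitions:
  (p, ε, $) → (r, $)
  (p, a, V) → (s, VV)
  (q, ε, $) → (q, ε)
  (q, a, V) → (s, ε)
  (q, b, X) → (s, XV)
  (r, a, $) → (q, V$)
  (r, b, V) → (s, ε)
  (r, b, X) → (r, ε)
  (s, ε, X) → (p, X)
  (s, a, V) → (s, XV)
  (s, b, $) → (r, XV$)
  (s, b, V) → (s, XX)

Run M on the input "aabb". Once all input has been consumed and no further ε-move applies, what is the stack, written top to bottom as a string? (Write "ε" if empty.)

(p, aabb, $)
  ε-move, top $: go to r, push $ → (r, aabb, $)
  read a, top $: go to q, push V$ → (q, abb, V$)
  read a, top V: go to s, push ε → (s, bb, $)
  read b, top $: go to r, push XV$ → (r, b, XV$)
  read b, top X: go to r, push ε → (r, ε, V$)
All input consumed in state r with stack V$.

V$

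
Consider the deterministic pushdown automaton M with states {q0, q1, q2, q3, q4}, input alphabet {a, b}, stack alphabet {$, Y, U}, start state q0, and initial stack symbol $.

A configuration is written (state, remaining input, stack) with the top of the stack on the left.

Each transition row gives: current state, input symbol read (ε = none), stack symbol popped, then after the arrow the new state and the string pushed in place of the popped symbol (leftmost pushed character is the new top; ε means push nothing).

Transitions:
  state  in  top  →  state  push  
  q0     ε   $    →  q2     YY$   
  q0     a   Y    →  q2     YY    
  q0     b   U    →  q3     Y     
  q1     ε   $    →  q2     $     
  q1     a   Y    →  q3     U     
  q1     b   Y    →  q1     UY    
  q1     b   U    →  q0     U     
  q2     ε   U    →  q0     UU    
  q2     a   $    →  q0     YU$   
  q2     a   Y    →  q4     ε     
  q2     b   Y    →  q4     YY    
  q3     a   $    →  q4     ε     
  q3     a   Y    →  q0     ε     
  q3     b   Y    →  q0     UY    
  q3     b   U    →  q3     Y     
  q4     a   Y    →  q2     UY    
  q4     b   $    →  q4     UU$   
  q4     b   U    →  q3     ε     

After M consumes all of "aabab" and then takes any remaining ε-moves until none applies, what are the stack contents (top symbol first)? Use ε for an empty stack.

YY$

(q0, aabab, $) ⊢ (q2, aabab, YY$) ⊢ (q4, abab, Y$) ⊢ (q2, bab, UY$) ⊢ (q0, bab, UUY$) ⊢ (q3, ab, YUY$) ⊢ (q0, b, UY$) ⊢ (q3, ε, YY$)
All input consumed in state q3 with stack YY$.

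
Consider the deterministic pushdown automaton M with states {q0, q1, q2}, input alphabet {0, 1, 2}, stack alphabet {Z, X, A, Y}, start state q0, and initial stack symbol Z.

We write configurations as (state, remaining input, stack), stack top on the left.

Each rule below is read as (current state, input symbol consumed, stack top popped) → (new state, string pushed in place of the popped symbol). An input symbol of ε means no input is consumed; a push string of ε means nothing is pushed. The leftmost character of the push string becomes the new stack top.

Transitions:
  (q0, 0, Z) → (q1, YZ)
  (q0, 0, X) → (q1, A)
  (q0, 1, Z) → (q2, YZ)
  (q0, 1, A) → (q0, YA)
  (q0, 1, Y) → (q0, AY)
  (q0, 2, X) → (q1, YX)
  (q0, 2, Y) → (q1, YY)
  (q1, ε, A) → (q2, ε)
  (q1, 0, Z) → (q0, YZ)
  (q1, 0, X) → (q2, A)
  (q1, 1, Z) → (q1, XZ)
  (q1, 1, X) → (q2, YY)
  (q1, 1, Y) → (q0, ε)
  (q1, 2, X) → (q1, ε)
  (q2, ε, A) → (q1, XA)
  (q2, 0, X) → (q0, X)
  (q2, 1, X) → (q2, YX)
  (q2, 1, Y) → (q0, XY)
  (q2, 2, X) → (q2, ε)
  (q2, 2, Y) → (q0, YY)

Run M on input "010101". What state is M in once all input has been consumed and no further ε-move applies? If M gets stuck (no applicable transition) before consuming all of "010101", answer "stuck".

q0

(q0, 010101, Z)
  read 0, top Z: go to q1, push YZ → (q1, 10101, YZ)
  read 1, top Y: go to q0, push ε → (q0, 0101, Z)
  read 0, top Z: go to q1, push YZ → (q1, 101, YZ)
  read 1, top Y: go to q0, push ε → (q0, 01, Z)
  read 0, top Z: go to q1, push YZ → (q1, 1, YZ)
  read 1, top Y: go to q0, push ε → (q0, ε, Z)
All input consumed; M is in state q0.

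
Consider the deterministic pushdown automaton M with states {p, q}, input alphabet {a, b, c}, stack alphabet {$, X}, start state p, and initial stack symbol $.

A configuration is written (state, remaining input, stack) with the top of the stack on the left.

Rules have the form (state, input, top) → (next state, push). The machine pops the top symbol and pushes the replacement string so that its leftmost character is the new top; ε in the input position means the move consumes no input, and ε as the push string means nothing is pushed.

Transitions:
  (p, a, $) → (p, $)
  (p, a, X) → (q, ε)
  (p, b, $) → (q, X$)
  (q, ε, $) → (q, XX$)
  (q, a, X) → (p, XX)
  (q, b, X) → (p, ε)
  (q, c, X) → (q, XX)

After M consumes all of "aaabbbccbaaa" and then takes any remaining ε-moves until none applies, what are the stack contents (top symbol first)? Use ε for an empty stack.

X$

(p, aaabbbccbaaa, $)
  read a, top $: go to p, push $ → (p, aabbbccbaaa, $)
  read a, top $: go to p, push $ → (p, abbbccbaaa, $)
  read a, top $: go to p, push $ → (p, bbbccbaaa, $)
  read b, top $: go to q, push X$ → (q, bbccbaaa, X$)
  read b, top X: go to p, push ε → (p, bccbaaa, $)
  read b, top $: go to q, push X$ → (q, ccbaaa, X$)
  read c, top X: go to q, push XX → (q, cbaaa, XX$)
  read c, top X: go to q, push XX → (q, baaa, XXX$)
  read b, top X: go to p, push ε → (p, aaa, XX$)
  read a, top X: go to q, push ε → (q, aa, X$)
  read a, top X: go to p, push XX → (p, a, XX$)
  read a, top X: go to q, push ε → (q, ε, X$)
All input consumed in state q with stack X$.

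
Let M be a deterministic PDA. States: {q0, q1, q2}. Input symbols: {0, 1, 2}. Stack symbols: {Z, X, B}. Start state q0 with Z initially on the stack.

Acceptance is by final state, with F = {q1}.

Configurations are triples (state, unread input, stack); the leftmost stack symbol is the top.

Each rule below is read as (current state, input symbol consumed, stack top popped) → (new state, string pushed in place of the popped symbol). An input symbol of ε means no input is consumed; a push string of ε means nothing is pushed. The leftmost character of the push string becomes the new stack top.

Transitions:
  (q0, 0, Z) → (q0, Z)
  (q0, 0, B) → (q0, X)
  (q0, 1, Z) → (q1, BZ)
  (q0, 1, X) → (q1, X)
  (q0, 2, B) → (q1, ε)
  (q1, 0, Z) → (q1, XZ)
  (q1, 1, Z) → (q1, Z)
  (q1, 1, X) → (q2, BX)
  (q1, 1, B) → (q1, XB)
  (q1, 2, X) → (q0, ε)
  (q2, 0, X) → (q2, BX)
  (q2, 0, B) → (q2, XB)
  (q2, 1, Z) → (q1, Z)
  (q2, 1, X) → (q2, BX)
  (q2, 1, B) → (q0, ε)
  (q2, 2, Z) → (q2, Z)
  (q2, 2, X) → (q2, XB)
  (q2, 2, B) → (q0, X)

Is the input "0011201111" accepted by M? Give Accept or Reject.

(q0, 0011201111, Z)
  read 0, top Z: go to q0, push Z → (q0, 011201111, Z)
  read 0, top Z: go to q0, push Z → (q0, 11201111, Z)
  read 1, top Z: go to q1, push BZ → (q1, 1201111, BZ)
  read 1, top B: go to q1, push XB → (q1, 201111, XBZ)
  read 2, top X: go to q0, push ε → (q0, 01111, BZ)
  read 0, top B: go to q0, push X → (q0, 1111, XZ)
  read 1, top X: go to q1, push X → (q1, 111, XZ)
  read 1, top X: go to q2, push BX → (q2, 11, BXZ)
  read 1, top B: go to q0, push ε → (q0, 1, XZ)
  read 1, top X: go to q1, push X → (q1, ε, XZ)
All input consumed; state q1 ∈ F.

Accept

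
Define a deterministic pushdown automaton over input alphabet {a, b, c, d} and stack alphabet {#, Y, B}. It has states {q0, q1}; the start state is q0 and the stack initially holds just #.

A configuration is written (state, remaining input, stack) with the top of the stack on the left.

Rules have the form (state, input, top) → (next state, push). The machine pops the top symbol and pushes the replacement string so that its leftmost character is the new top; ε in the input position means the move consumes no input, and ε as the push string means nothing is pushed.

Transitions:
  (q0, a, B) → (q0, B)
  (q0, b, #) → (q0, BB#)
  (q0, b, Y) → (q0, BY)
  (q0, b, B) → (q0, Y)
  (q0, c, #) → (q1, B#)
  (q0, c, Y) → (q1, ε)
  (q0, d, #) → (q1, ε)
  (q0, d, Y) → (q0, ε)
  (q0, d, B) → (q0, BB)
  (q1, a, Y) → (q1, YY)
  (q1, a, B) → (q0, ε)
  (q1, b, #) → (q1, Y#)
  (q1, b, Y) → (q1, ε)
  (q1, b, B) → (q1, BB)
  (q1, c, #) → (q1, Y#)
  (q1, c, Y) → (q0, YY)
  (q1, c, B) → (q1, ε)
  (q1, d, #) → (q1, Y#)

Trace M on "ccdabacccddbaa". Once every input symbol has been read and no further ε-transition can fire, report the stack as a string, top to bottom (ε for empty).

(q0, ccdabacccddbaa, #)
  read c, top #: go to q1, push B# → (q1, cdabacccddbaa, B#)
  read c, top B: go to q1, push ε → (q1, dabacccddbaa, #)
  read d, top #: go to q1, push Y# → (q1, abacccddbaa, Y#)
  read a, top Y: go to q1, push YY → (q1, bacccddbaa, YY#)
  read b, top Y: go to q1, push ε → (q1, acccddbaa, Y#)
  read a, top Y: go to q1, push YY → (q1, cccddbaa, YY#)
  read c, top Y: go to q0, push YY → (q0, ccddbaa, YYY#)
  read c, top Y: go to q1, push ε → (q1, cddbaa, YY#)
  read c, top Y: go to q0, push YY → (q0, ddbaa, YYY#)
  read d, top Y: go to q0, push ε → (q0, dbaa, YY#)
  read d, top Y: go to q0, push ε → (q0, baa, Y#)
  read b, top Y: go to q0, push BY → (q0, aa, BY#)
  read a, top B: go to q0, push B → (q0, a, BY#)
  read a, top B: go to q0, push B → (q0, ε, BY#)
All input consumed in state q0 with stack BY#.

BY#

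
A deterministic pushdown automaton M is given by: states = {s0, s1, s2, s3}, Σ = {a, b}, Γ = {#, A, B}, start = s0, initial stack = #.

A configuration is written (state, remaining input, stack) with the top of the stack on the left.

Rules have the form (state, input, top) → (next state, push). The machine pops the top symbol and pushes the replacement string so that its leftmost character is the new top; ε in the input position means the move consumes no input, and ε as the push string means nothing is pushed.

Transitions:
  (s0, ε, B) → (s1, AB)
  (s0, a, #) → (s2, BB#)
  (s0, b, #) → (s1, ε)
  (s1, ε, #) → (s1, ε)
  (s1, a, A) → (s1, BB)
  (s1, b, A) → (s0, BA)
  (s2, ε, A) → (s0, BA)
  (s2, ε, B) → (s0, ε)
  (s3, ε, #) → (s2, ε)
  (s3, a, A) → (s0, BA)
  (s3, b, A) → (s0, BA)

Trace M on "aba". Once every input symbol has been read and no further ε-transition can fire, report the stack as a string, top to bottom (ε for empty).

BBBAB#

(s0, aba, #)
  read a, top #: go to s2, push BB# → (s2, ba, BB#)
  ε-move, top B: go to s0, push ε → (s0, ba, B#)
  ε-move, top B: go to s1, push AB → (s1, ba, AB#)
  read b, top A: go to s0, push BA → (s0, a, BAB#)
  ε-move, top B: go to s1, push AB → (s1, a, ABAB#)
  read a, top A: go to s1, push BB → (s1, ε, BBBAB#)
All input consumed in state s1 with stack BBBAB#.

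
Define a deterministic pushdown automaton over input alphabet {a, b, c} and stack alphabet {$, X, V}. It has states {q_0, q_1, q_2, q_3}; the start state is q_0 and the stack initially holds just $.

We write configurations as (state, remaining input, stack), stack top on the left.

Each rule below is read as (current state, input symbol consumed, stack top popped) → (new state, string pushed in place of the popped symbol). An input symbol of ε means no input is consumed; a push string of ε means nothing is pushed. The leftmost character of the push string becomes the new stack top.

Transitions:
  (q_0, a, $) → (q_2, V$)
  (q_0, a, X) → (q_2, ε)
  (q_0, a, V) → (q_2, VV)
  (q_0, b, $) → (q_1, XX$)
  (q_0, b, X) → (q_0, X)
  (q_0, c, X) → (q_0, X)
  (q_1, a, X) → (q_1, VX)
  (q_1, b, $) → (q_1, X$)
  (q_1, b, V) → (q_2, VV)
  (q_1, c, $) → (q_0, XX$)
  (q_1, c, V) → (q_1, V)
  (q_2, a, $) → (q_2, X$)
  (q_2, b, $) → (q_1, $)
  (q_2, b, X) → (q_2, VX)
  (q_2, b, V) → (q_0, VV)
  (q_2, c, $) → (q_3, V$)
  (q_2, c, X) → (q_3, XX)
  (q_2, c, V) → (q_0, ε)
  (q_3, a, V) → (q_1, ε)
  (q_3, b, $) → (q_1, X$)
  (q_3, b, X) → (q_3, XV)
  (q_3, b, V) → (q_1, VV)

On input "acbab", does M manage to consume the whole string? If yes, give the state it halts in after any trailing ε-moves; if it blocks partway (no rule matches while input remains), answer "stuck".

q_2

(q_0, acbab, $)
  read a, top $: go to q_2, push V$ → (q_2, cbab, V$)
  read c, top V: go to q_0, push ε → (q_0, bab, $)
  read b, top $: go to q_1, push XX$ → (q_1, ab, XX$)
  read a, top X: go to q_1, push VX → (q_1, b, VXX$)
  read b, top V: go to q_2, push VV → (q_2, ε, VVXX$)
All input consumed; M is in state q_2.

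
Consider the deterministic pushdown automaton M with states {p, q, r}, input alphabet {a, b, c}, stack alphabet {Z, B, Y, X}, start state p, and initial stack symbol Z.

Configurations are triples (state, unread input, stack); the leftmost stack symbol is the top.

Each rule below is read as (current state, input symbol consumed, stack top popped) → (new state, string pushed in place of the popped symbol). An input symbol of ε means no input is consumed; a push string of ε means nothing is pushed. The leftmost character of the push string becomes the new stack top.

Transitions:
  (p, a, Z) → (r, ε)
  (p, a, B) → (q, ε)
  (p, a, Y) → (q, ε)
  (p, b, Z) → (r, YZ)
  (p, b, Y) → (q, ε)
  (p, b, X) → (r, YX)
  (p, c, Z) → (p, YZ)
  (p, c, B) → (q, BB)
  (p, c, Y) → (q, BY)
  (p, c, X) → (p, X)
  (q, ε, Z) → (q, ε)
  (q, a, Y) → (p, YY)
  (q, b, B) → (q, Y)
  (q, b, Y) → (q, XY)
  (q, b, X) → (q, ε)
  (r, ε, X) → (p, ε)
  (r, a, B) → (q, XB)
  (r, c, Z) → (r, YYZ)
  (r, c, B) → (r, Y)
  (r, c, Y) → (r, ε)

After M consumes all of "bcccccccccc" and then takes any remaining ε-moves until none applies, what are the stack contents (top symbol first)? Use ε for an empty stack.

Z

(p, bcccccccccc, Z) ⊢ (r, cccccccccc, YZ) ⊢ (r, ccccccccc, Z) ⊢ (r, cccccccc, YYZ) ⊢ (r, ccccccc, YZ) ⊢ (r, cccccc, Z) ⊢ (r, ccccc, YYZ) ⊢ (r, cccc, YZ) ⊢ (r, ccc, Z) ⊢ (r, cc, YYZ) ⊢ (r, c, YZ) ⊢ (r, ε, Z)
All input consumed in state r with stack Z.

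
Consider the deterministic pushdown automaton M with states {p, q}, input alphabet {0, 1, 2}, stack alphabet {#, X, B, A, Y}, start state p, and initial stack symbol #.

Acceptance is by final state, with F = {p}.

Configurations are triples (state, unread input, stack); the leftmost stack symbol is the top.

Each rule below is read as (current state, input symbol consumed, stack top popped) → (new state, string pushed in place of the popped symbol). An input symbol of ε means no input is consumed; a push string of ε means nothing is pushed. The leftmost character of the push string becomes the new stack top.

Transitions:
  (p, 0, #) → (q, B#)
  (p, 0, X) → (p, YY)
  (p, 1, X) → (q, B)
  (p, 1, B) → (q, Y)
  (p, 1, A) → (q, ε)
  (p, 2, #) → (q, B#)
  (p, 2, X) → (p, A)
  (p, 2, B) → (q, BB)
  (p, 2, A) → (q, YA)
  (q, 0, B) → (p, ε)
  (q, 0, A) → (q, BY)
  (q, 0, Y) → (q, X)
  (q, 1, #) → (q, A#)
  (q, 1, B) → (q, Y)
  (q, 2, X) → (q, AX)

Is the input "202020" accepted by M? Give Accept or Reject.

Accept

(p, 202020, #)
  read 2, top #: go to q, push B# → (q, 02020, B#)
  read 0, top B: go to p, push ε → (p, 2020, #)
  read 2, top #: go to q, push B# → (q, 020, B#)
  read 0, top B: go to p, push ε → (p, 20, #)
  read 2, top #: go to q, push B# → (q, 0, B#)
  read 0, top B: go to p, push ε → (p, ε, #)
All input consumed; state p ∈ F.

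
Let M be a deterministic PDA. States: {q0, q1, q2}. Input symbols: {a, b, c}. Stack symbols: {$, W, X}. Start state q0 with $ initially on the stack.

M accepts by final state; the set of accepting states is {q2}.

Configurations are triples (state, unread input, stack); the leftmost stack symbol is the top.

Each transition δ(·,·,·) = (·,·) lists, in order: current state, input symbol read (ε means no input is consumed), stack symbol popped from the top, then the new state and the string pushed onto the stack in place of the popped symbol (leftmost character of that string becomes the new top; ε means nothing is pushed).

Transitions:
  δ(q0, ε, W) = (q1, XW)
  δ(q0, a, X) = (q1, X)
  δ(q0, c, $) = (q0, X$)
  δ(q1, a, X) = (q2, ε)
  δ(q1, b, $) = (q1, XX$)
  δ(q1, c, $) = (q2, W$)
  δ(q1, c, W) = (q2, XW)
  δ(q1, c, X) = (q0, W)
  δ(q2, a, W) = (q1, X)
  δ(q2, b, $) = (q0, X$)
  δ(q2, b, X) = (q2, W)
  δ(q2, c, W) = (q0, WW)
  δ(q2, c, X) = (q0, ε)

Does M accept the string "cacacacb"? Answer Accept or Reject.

Reject

(q0, cacacacb, $)
  read c, top $: go to q0, push X$ → (q0, acacacb, X$)
  read a, top X: go to q1, push X → (q1, cacacb, X$)
  read c, top X: go to q0, push W → (q0, acacb, W$)
  ε-move, top W: go to q1, push XW → (q1, acacb, XW$)
  read a, top X: go to q2, push ε → (q2, cacb, W$)
  read c, top W: go to q0, push WW → (q0, acb, WW$)
  ε-move, top W: go to q1, push XW → (q1, acb, XWW$)
  read a, top X: go to q2, push ε → (q2, cb, WW$)
  read c, top W: go to q0, push WW → (q0, b, WWW$)
  ε-move, top W: go to q1, push XW → (q1, b, XWWW$)
No transition applies at (q1, b, XWWW$); input not fully consumed.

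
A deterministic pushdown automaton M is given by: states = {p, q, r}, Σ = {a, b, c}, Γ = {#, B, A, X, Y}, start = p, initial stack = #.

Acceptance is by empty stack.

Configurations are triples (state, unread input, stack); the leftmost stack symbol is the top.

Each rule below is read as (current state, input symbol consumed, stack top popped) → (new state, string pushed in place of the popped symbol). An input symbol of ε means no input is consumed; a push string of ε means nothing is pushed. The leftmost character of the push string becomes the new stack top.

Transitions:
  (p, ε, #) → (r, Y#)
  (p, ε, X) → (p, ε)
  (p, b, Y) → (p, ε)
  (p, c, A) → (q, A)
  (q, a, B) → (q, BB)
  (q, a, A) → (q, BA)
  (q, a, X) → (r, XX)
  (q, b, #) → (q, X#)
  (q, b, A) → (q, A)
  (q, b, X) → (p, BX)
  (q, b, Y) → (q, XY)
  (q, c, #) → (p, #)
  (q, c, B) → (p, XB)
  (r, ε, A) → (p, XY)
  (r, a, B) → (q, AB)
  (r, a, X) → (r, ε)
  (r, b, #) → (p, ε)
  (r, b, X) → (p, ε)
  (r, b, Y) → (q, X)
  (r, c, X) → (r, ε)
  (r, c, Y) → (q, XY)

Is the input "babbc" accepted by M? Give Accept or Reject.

(p, babbc, #)
  ε-move, top #: go to r, push Y# → (r, babbc, Y#)
  read b, top Y: go to q, push X → (q, abbc, X#)
  read a, top X: go to r, push XX → (r, bbc, XX#)
  read b, top X: go to p, push ε → (p, bc, X#)
  ε-move, top X: go to p, push ε → (p, bc, #)
  ε-move, top #: go to r, push Y# → (r, bc, Y#)
  read b, top Y: go to q, push X → (q, c, X#)
No transition applies at (q, c, X#); input not fully consumed.

Reject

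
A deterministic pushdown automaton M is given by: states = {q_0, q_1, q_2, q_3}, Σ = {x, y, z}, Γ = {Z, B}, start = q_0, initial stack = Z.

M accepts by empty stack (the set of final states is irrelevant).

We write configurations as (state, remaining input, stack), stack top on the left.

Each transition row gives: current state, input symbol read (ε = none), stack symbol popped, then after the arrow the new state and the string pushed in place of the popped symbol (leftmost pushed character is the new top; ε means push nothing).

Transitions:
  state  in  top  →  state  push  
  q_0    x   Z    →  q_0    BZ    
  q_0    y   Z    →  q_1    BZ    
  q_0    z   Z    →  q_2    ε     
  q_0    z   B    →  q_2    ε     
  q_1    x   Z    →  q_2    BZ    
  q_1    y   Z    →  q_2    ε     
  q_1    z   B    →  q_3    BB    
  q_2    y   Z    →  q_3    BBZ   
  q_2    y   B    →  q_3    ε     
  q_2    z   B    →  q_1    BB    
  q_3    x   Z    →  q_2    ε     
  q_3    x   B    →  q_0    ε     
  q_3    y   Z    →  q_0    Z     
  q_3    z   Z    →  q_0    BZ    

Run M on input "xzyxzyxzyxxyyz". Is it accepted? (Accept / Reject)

(q_0, xzyxzyxzyxxyyz, Z)
  read x, top Z: go to q_0, push BZ → (q_0, zyxzyxzyxxyyz, BZ)
  read z, top B: go to q_2, push ε → (q_2, yxzyxzyxxyyz, Z)
  read y, top Z: go to q_3, push BBZ → (q_3, xzyxzyxxyyz, BBZ)
  read x, top B: go to q_0, push ε → (q_0, zyxzyxxyyz, BZ)
  read z, top B: go to q_2, push ε → (q_2, yxzyxxyyz, Z)
  read y, top Z: go to q_3, push BBZ → (q_3, xzyxxyyz, BBZ)
  read x, top B: go to q_0, push ε → (q_0, zyxxyyz, BZ)
  read z, top B: go to q_2, push ε → (q_2, yxxyyz, Z)
  read y, top Z: go to q_3, push BBZ → (q_3, xxyyz, BBZ)
  read x, top B: go to q_0, push ε → (q_0, xyyz, BZ)
No transition applies at (q_0, xyyz, BZ); input not fully consumed.

Reject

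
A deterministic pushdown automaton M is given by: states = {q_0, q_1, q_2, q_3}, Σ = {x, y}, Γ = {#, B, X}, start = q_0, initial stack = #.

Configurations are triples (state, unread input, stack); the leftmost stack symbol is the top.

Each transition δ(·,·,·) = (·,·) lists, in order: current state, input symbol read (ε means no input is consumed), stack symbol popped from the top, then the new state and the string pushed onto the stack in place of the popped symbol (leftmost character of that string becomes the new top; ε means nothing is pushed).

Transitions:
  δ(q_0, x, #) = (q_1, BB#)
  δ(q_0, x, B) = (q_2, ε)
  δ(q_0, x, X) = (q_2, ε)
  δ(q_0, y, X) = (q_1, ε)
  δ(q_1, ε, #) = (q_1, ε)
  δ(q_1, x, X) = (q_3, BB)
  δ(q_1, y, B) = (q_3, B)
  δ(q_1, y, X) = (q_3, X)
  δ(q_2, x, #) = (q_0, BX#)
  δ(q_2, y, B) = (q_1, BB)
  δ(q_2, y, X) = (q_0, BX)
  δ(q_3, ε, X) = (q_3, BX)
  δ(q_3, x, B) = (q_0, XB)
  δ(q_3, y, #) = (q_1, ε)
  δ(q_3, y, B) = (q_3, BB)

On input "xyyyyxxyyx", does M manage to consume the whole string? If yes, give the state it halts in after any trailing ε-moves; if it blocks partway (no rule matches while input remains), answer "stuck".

(q_0, xyyyyxxyyx, #)
  read x, top #: go to q_1, push BB# → (q_1, yyyyxxyyx, BB#)
  read y, top B: go to q_3, push B → (q_3, yyyxxyyx, BB#)
  read y, top B: go to q_3, push BB → (q_3, yyxxyyx, BBB#)
  read y, top B: go to q_3, push BB → (q_3, yxxyyx, BBBB#)
  read y, top B: go to q_3, push BB → (q_3, xxyyx, BBBBB#)
  read x, top B: go to q_0, push XB → (q_0, xyyx, XBBBBB#)
  read x, top X: go to q_2, push ε → (q_2, yyx, BBBBB#)
  read y, top B: go to q_1, push BB → (q_1, yx, BBBBBB#)
  read y, top B: go to q_3, push B → (q_3, x, BBBBBB#)
  read x, top B: go to q_0, push XB → (q_0, ε, XBBBBBB#)
All input consumed; M is in state q_0.

q_0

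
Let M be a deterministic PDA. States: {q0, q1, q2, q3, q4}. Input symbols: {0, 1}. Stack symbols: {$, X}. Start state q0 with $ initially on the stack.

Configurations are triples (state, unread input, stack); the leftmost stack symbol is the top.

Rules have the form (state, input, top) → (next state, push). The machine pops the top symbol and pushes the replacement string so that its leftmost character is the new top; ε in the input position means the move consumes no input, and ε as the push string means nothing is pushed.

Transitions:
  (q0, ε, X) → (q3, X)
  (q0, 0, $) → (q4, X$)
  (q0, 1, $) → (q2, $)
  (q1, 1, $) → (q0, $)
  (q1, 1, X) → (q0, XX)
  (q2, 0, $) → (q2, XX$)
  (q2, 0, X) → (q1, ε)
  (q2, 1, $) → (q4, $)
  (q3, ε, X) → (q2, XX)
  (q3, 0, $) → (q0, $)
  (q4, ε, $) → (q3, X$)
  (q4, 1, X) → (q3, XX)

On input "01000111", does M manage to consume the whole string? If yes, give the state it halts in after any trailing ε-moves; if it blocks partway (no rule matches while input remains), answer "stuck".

stuck

(q0, 01000111, $) ⊢ (q4, 1000111, X$) ⊢ (q3, 000111, XX$) ⊢ (q2, 000111, XXX$) ⊢ (q1, 00111, XX$)
No transition for (q1, 0, top X); M blocks with input 00111 remaining.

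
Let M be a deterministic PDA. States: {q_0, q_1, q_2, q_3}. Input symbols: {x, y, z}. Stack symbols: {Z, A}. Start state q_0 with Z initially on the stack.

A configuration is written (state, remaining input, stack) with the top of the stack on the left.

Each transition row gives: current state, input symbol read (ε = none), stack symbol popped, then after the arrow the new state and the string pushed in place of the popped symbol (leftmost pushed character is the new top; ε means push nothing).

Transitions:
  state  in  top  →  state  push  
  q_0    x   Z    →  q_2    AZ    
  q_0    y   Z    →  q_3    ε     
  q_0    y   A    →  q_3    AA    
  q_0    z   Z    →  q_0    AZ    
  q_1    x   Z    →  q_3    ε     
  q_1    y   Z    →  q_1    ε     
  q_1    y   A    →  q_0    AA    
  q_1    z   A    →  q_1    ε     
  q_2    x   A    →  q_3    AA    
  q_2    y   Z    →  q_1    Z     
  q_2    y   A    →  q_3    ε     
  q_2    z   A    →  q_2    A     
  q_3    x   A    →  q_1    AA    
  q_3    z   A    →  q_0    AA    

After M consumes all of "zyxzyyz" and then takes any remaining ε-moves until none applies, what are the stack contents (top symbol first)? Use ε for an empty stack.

(q_0, zyxzyyz, Z)
  read z, top Z: go to q_0, push AZ → (q_0, yxzyyz, AZ)
  read y, top A: go to q_3, push AA → (q_3, xzyyz, AAZ)
  read x, top A: go to q_1, push AA → (q_1, zyyz, AAAZ)
  read z, top A: go to q_1, push ε → (q_1, yyz, AAZ)
  read y, top A: go to q_0, push AA → (q_0, yz, AAAZ)
  read y, top A: go to q_3, push AA → (q_3, z, AAAAZ)
  read z, top A: go to q_0, push AA → (q_0, ε, AAAAAZ)
All input consumed in state q_0 with stack AAAAAZ.

AAAAAZ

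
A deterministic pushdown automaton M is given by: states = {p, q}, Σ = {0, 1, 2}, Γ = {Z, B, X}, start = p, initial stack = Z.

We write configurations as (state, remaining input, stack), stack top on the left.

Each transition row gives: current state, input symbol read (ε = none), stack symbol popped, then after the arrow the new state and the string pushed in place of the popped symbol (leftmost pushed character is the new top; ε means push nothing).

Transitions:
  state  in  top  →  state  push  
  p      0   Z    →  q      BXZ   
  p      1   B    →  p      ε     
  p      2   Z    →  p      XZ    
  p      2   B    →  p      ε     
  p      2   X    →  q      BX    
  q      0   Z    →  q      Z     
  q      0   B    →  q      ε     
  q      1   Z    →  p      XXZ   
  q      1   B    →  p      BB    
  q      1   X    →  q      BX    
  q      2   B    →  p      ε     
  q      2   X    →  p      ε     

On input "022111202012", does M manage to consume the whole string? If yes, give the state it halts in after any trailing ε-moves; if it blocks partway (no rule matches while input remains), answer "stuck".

p

(p, 022111202012, Z)
  read 0, top Z: go to q, push BXZ → (q, 22111202012, BXZ)
  read 2, top B: go to p, push ε → (p, 2111202012, XZ)
  read 2, top X: go to q, push BX → (q, 111202012, BXZ)
  read 1, top B: go to p, push BB → (p, 11202012, BBXZ)
  read 1, top B: go to p, push ε → (p, 1202012, BXZ)
  read 1, top B: go to p, push ε → (p, 202012, XZ)
  read 2, top X: go to q, push BX → (q, 02012, BXZ)
  read 0, top B: go to q, push ε → (q, 2012, XZ)
  read 2, top X: go to p, push ε → (p, 012, Z)
  read 0, top Z: go to q, push BXZ → (q, 12, BXZ)
  read 1, top B: go to p, push BB → (p, 2, BBXZ)
  read 2, top B: go to p, push ε → (p, ε, BXZ)
All input consumed; M is in state p.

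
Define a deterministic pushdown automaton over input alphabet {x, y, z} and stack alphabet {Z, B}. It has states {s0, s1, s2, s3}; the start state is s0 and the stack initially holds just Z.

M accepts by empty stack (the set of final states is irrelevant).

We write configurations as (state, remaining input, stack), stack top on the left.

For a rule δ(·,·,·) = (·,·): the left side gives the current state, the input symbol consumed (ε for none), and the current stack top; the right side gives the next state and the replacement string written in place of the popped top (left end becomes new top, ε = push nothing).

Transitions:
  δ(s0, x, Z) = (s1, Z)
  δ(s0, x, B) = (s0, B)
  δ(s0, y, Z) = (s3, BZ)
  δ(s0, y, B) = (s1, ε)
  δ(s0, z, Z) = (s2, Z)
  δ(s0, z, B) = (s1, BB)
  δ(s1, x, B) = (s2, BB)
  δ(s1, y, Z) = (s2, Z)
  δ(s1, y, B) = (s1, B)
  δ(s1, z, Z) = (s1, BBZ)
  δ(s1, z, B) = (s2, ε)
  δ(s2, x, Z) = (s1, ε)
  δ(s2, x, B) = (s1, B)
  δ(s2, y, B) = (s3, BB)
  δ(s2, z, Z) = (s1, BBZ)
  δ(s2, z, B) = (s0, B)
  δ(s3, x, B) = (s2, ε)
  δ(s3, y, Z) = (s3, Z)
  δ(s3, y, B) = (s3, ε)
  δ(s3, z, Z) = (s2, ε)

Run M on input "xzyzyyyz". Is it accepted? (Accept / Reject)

Accept

(s0, xzyzyyyz, Z)
  read x, top Z: go to s1, push Z → (s1, zyzyyyz, Z)
  read z, top Z: go to s1, push BBZ → (s1, yzyyyz, BBZ)
  read y, top B: go to s1, push B → (s1, zyyyz, BBZ)
  read z, top B: go to s2, push ε → (s2, yyyz, BZ)
  read y, top B: go to s3, push BB → (s3, yyz, BBZ)
  read y, top B: go to s3, push ε → (s3, yz, BZ)
  read y, top B: go to s3, push ε → (s3, z, Z)
  read z, top Z: go to s2, push ε → (s2, ε, ε)
All input consumed and the stack is empty.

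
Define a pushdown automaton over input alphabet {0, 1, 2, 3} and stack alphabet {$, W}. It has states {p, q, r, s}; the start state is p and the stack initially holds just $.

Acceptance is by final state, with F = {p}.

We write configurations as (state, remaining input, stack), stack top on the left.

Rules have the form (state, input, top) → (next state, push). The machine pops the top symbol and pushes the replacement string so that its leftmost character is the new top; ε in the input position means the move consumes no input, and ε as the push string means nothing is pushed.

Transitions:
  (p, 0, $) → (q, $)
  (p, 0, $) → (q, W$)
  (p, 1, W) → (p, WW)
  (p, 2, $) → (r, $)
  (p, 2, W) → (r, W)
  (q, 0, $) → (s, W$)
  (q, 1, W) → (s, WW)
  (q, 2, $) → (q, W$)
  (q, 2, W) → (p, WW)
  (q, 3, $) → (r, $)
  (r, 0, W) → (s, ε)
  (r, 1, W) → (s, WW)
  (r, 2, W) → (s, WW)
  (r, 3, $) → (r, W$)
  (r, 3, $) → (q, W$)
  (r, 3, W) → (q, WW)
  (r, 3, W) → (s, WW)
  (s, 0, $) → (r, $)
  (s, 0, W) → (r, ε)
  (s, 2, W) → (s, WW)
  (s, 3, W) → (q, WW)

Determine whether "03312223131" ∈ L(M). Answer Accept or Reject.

Reject

No computation consumes all input and reaches a final state.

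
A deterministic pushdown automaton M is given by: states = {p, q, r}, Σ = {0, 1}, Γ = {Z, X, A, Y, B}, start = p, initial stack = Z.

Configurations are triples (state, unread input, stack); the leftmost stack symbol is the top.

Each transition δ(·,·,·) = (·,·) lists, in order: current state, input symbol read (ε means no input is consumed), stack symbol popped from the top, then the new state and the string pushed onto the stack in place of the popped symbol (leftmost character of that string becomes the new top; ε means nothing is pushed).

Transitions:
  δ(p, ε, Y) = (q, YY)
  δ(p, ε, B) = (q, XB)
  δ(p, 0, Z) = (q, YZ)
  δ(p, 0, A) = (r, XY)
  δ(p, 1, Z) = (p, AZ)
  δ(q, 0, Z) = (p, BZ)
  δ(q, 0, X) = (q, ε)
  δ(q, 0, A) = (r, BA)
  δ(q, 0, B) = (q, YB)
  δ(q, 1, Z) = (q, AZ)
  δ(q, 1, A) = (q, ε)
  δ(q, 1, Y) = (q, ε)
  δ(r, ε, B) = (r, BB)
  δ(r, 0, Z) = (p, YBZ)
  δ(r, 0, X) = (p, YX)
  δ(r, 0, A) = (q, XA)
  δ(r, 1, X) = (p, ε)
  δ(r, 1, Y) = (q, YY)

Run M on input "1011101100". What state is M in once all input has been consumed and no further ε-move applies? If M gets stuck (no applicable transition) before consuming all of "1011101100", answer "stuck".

stuck

(p, 1011101100, Z)
  read 1, top Z: go to p, push AZ → (p, 011101100, AZ)
  read 0, top A: go to r, push XY → (r, 11101100, XYZ)
  read 1, top X: go to p, push ε → (p, 1101100, YZ)
  ε-move, top Y: go to q, push YY → (q, 1101100, YYZ)
  read 1, top Y: go to q, push ε → (q, 101100, YZ)
  read 1, top Y: go to q, push ε → (q, 01100, Z)
  read 0, top Z: go to p, push BZ → (p, 1100, BZ)
  ε-move, top B: go to q, push XB → (q, 1100, XBZ)
No transition for (q, 1, top X); M blocks with input 1100 remaining.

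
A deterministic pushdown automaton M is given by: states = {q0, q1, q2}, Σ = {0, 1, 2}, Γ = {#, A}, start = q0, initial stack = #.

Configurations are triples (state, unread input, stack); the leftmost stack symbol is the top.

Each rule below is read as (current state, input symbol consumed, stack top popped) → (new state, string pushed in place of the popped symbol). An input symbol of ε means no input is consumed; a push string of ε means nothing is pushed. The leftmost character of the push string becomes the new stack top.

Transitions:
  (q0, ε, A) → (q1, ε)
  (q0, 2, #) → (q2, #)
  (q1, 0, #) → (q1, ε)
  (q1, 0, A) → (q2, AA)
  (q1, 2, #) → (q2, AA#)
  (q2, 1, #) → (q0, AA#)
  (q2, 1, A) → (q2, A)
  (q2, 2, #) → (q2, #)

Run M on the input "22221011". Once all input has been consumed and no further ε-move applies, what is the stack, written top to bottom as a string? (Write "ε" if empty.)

AA#

(q0, 22221011, #)
  read 2, top #: go to q2, push # → (q2, 2221011, #)
  read 2, top #: go to q2, push # → (q2, 221011, #)
  read 2, top #: go to q2, push # → (q2, 21011, #)
  read 2, top #: go to q2, push # → (q2, 1011, #)
  read 1, top #: go to q0, push AA# → (q0, 011, AA#)
  ε-move, top A: go to q1, push ε → (q1, 011, A#)
  read 0, top A: go to q2, push AA → (q2, 11, AA#)
  read 1, top A: go to q2, push A → (q2, 1, AA#)
  read 1, top A: go to q2, push A → (q2, ε, AA#)
All input consumed in state q2 with stack AA#.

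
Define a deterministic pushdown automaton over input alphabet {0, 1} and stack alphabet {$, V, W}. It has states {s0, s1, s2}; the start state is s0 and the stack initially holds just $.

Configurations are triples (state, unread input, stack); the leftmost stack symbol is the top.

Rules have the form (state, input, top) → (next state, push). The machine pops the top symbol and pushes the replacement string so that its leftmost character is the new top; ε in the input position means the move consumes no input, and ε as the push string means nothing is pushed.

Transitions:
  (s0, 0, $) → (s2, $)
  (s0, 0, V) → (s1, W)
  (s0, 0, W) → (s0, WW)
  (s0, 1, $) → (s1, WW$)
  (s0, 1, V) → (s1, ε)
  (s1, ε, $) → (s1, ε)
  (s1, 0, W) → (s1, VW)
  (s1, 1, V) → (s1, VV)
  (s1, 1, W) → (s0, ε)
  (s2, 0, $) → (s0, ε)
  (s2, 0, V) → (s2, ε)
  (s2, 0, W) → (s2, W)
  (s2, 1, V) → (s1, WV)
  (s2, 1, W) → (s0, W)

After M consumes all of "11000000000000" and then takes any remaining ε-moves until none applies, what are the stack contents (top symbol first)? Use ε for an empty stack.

WWWWWWWWWWWWW$

(s0, 11000000000000, $)
  read 1, top $: go to s1, push WW$ → (s1, 1000000000000, WW$)
  read 1, top W: go to s0, push ε → (s0, 000000000000, W$)
  read 0, top W: go to s0, push WW → (s0, 00000000000, WW$)
  read 0, top W: go to s0, push WW → (s0, 0000000000, WWW$)
  read 0, top W: go to s0, push WW → (s0, 000000000, WWWW$)
  read 0, top W: go to s0, push WW → (s0, 00000000, WWWWW$)
  read 0, top W: go to s0, push WW → (s0, 0000000, WWWWWW$)
  read 0, top W: go to s0, push WW → (s0, 000000, WWWWWWW$)
  read 0, top W: go to s0, push WW → (s0, 00000, WWWWWWWW$)
  read 0, top W: go to s0, push WW → (s0, 0000, WWWWWWWWW$)
  read 0, top W: go to s0, push WW → (s0, 000, WWWWWWWWWW$)
  read 0, top W: go to s0, push WW → (s0, 00, WWWWWWWWWWW$)
  read 0, top W: go to s0, push WW → (s0, 0, WWWWWWWWWWWW$)
  read 0, top W: go to s0, push WW → (s0, ε, WWWWWWWWWWWWW$)
All input consumed in state s0 with stack WWWWWWWWWWWWW$.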